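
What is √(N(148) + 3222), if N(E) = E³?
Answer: √3245014 ≈ 1801.4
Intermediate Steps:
√(N(148) + 3222) = √(148³ + 3222) = √(3241792 + 3222) = √3245014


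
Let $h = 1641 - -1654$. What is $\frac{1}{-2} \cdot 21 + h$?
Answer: $\frac{6569}{2} \approx 3284.5$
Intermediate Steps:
$h = 3295$ ($h = 1641 + 1654 = 3295$)
$\frac{1}{-2} \cdot 21 + h = \frac{1}{-2} \cdot 21 + 3295 = \left(- \frac{1}{2}\right) 21 + 3295 = - \frac{21}{2} + 3295 = \frac{6569}{2}$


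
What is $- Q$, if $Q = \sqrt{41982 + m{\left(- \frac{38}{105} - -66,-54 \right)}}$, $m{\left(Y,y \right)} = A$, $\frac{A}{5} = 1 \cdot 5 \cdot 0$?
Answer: $- \sqrt{41982} \approx -204.9$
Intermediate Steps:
$A = 0$ ($A = 5 \cdot 1 \cdot 5 \cdot 0 = 5 \cdot 5 \cdot 0 = 5 \cdot 0 = 0$)
$m{\left(Y,y \right)} = 0$
$Q = \sqrt{41982}$ ($Q = \sqrt{41982 + 0} = \sqrt{41982} \approx 204.9$)
$- Q = - \sqrt{41982}$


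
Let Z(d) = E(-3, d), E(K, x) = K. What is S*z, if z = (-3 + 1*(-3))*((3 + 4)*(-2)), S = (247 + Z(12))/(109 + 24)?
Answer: 2928/19 ≈ 154.11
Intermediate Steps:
Z(d) = -3
S = 244/133 (S = (247 - 3)/(109 + 24) = 244/133 ≈ 1.8346)
z = 84 (z = (-3 - 3)*(7*(-2)) = -6*(-14) = 84)
S*z = (244/133)*84 = 2928/19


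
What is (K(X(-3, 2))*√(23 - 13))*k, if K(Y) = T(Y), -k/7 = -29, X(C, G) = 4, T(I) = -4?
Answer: -812*√10 ≈ -2567.8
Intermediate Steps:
k = 203 (k = -7*(-29) = 203)
K(Y) = -4
(K(X(-3, 2))*√(23 - 13))*k = -4*√(23 - 13)*203 = -4*√10*203 = -812*√10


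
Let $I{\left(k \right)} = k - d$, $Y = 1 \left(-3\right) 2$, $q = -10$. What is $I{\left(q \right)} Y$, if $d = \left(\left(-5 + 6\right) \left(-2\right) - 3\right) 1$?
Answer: $30$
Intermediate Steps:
$d = -5$ ($d = \left(1 \left(-2\right) - 3\right) 1 = \left(-2 - 3\right) 1 = \left(-5\right) 1 = -5$)
$Y = -6$ ($Y = \left(-3\right) 2 = -6$)
$I{\left(k \right)} = 5 + k$ ($I{\left(k \right)} = k - -5 = k + 5 = 5 + k$)
$I{\left(q \right)} Y = \left(5 - 10\right) \left(-6\right) = \left(-5\right) \left(-6\right) = 30$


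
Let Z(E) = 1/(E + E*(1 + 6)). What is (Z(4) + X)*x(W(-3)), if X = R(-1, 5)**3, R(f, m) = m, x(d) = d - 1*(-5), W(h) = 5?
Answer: 20005/16 ≈ 1250.3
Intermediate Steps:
x(d) = 5 + d (x(d) = d + 5 = 5 + d)
Z(E) = 1/(8*E) (Z(E) = 1/(E + E*7) = 1/(E + 7*E) = 1/(8*E))
X = 125 (X = 5**3 = 125)
(Z(4) + X)*x(W(-3)) = ((1/8)/4 + 125)*(5 + 5) = ((1/8)*(1/4) + 125)*10 = (1/32 + 125)*10 = (4001/32)*10 = 20005/16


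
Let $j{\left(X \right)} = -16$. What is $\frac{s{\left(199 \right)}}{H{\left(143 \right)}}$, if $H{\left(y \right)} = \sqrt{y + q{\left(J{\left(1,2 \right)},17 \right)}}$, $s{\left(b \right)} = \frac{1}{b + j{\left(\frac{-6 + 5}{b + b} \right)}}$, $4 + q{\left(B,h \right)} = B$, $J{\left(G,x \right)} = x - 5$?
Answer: $\frac{\sqrt{34}}{12444} \approx 0.00046858$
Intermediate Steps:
$J{\left(G,x \right)} = -5 + x$
$q{\left(B,h \right)} = -4 + B$
$s{\left(b \right)} = \frac{1}{-16 + b}$ ($s{\left(b \right)} = \frac{1}{b - 16} = \frac{1}{-16 + b}$)
$H{\left(y \right)} = \sqrt{-7 + y}$ ($H{\left(y \right)} = \sqrt{y + \left(-4 + \left(-5 + 2\right)\right)} = \sqrt{y - 7} = \sqrt{-7 + y}$)
$\frac{s{\left(199 \right)}}{H{\left(143 \right)}} = \frac{1}{\left(-16 + 199\right) \sqrt{-7 + 143}} = \frac{1}{183 \sqrt{136}} = \frac{1}{183 \cdot 2 \sqrt{34}} = \frac{\frac{1}{68} \sqrt{34}}{183} = \frac{\sqrt{34}}{12444}$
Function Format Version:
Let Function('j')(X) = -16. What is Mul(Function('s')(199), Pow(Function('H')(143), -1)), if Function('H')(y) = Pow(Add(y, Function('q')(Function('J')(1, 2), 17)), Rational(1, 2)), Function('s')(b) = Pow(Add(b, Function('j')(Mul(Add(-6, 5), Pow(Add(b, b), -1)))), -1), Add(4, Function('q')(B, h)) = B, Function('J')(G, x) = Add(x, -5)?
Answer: Mul(Rational(1, 12444), Pow(34, Rational(1, 2))) ≈ 0.00046858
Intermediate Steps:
Function('J')(G, x) = Add(-5, x)
Function('q')(B, h) = Add(-4, B)
Function('s')(b) = Pow(Add(-16, b), -1) (Function('s')(b) = Pow(Add(b, -16), -1) = Pow(Add(-16, b), -1))
Function('H')(y) = Pow(Add(-7, y), Rational(1, 2)) (Function('H')(y) = Pow(Add(y, Add(-4, Add(-5, 2))), Rational(1, 2)) = Pow(Add(y, Add(-4, -3)), Rational(1, 2)) = Pow(Add(y, -7), Rational(1, 2)) = Pow(Add(-7, y), Rational(1, 2)))
Mul(Function('s')(199), Pow(Function('H')(143), -1)) = Mul(Pow(Add(-16, 199), -1), Pow(Pow(Add(-7, 143), Rational(1, 2)), -1)) = Mul(Pow(183, -1), Pow(Pow(136, Rational(1, 2)), -1)) = Mul(Rational(1, 183), Pow(Mul(2, Pow(34, Rational(1, 2))), -1)) = Mul(Rational(1, 183), Mul(Rational(1, 68), Pow(34, Rational(1, 2)))) = Mul(Rational(1, 12444), Pow(34, Rational(1, 2)))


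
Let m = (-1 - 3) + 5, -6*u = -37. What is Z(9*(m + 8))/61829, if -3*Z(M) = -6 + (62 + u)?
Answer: -373/1112922 ≈ -0.00033515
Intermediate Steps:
u = 37/6 (u = -⅙*(-37) = 37/6 ≈ 6.1667)
m = 1 (m = -4 + 5 = 1)
Z(M) = -373/18 (Z(M) = -(-6 + (62 + 37/6))/3 = -(-6 + 409/6)/3 = -⅓*373/6 = -373/18)
Z(9*(m + 8))/61829 = -373/18/61829 = -373/18*1/61829 = -373/1112922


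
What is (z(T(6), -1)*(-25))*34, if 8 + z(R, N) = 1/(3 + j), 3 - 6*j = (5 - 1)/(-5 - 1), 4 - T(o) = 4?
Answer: 85340/13 ≈ 6564.6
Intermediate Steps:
T(o) = 0 (T(o) = 4 - 1*4 = 4 - 4 = 0)
j = 11/18 (j = 1/2 - (5 - 1)/(6*(-5 - 1)) = 1/2 - 2/(3*(-6)) = 1/2 - 2*(-1)/(3*6) = 1/2 - 1/6*(-2/3) = 1/2 + 1/9 = 11/18 ≈ 0.61111)
z(R, N) = -502/65 (z(R, N) = -8 + 1/(3 + 11/18) = -8 + 1/(65/18) = -8 + 18/65 = -502/65)
(z(T(6), -1)*(-25))*34 = -502/65*(-25)*34 = (2510/13)*34 = 85340/13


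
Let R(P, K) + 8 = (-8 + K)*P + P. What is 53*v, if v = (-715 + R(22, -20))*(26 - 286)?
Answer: 18148260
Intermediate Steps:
R(P, K) = -8 + P + P*(-8 + K) (R(P, K) = -8 + ((-8 + K)*P + P) = -8 + (P*(-8 + K) + P) = -8 + (P + P*(-8 + K)) = -8 + P + P*(-8 + K))
v = 342420 (v = (-715 + (-8 - 7*22 - 20*22))*(26 - 286) = (-715 + (-8 - 154 - 440))*(-260) = (-715 - 602)*(-260) = -1317*(-260) = 342420)
53*v = 53*342420 = 18148260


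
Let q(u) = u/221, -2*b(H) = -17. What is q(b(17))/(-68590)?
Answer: -1/1783340 ≈ -5.6075e-7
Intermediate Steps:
b(H) = 17/2 (b(H) = -½*(-17) = 17/2)
q(u) = u/221 (q(u) = u*(1/221) = u/221)
q(b(17))/(-68590) = ((1/221)*(17/2))/(-68590) = (1/26)*(-1/68590) = -1/1783340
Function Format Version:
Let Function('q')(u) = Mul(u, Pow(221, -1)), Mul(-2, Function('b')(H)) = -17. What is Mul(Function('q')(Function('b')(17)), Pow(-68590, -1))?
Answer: Rational(-1, 1783340) ≈ -5.6075e-7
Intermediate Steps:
Function('b')(H) = Rational(17, 2) (Function('b')(H) = Mul(Rational(-1, 2), -17) = Rational(17, 2))
Function('q')(u) = Mul(Rational(1, 221), u) (Function('q')(u) = Mul(u, Rational(1, 221)) = Mul(Rational(1, 221), u))
Mul(Function('q')(Function('b')(17)), Pow(-68590, -1)) = Mul(Mul(Rational(1, 221), Rational(17, 2)), Pow(-68590, -1)) = Mul(Rational(1, 26), Rational(-1, 68590)) = Rational(-1, 1783340)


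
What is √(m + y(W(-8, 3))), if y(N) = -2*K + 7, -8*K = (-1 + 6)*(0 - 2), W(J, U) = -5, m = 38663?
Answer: √154670/2 ≈ 196.64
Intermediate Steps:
K = 5/4 (K = -(-1 + 6)*(0 - 2)/8 = -5*(-2)/8 = -⅛*(-10) = 5/4 ≈ 1.2500)
y(N) = 9/2 (y(N) = -2*5/4 + 7 = -5/2 + 7 = 9/2)
√(m + y(W(-8, 3))) = √(38663 + 9/2) = √(77335/2) = √154670/2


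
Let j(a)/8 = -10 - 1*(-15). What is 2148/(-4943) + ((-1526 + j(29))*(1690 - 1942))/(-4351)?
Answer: -1860361044/21506993 ≈ -86.500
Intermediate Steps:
j(a) = 40 (j(a) = 8*(-10 - 1*(-15)) = 8*(-10 + 15) = 8*5 = 40)
2148/(-4943) + ((-1526 + j(29))*(1690 - 1942))/(-4351) = 2148/(-4943) + ((-1526 + 40)*(1690 - 1942))/(-4351) = 2148*(-1/4943) - 1486*(-252)*(-1/4351) = -2148/4943 + 374472*(-1/4351) = -2148/4943 - 374472/4351 = -1860361044/21506993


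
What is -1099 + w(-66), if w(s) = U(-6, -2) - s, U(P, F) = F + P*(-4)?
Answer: -1011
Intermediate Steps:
U(P, F) = F - 4*P
w(s) = 22 - s (w(s) = (-2 - 4*(-6)) - s = (-2 + 24) - s = 22 - s)
-1099 + w(-66) = -1099 + (22 - 1*(-66)) = -1099 + (22 + 66) = -1099 + 88 = -1011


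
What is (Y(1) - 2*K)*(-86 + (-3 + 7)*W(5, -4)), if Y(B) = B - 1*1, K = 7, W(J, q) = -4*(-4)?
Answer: 308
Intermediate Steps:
W(J, q) = 16
Y(B) = -1 + B (Y(B) = B - 1 = -1 + B)
(Y(1) - 2*K)*(-86 + (-3 + 7)*W(5, -4)) = ((-1 + 1) - 2*7)*(-86 + (-3 + 7)*16) = (0 - 14)*(-86 + 4*16) = -14*(-86 + 64) = -14*(-22) = 308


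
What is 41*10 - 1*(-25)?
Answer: 435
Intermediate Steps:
41*10 - 1*(-25) = 410 + 25 = 435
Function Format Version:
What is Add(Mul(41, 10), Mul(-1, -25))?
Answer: 435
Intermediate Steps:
Add(Mul(41, 10), Mul(-1, -25)) = Add(410, 25) = 435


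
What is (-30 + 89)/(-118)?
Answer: -1/2 ≈ -0.50000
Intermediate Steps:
(-30 + 89)/(-118) = 59*(-1/118) = -1/2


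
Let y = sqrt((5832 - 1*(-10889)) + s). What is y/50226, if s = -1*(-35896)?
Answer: sqrt(52617)/50226 ≈ 0.0045670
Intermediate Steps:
s = 35896
y = sqrt(52617) (y = sqrt((5832 - 1*(-10889)) + 35896) = sqrt((5832 + 10889) + 35896) = sqrt(16721 + 35896) = sqrt(52617) ≈ 229.38)
y/50226 = sqrt(52617)/50226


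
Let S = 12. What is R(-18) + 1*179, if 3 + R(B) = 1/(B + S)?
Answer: 1055/6 ≈ 175.83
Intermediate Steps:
R(B) = -3 + 1/(12 + B) (R(B) = -3 + 1/(B + 12) = -3 + 1/(12 + B))
R(-18) + 1*179 = (-35 - 3*(-18))/(12 - 18) + 1*179 = (-35 + 54)/(-6) + 179 = -1/6*19 + 179 = -19/6 + 179 = 1055/6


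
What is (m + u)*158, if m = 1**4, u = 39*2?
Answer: 12482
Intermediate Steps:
u = 78
m = 1
(m + u)*158 = (1 + 78)*158 = 79*158 = 12482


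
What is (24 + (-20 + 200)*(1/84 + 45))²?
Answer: 3235675689/49 ≈ 6.6034e+7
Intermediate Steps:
(24 + (-20 + 200)*(1/84 + 45))² = (24 + 180*(1/84 + 45))² = (24 + 180*(3781/84))² = (24 + 56715/7)² = (56883/7)² = 3235675689/49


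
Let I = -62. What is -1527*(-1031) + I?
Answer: 1574275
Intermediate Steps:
-1527*(-1031) + I = -1527*(-1031) - 62 = 1574337 - 62 = 1574275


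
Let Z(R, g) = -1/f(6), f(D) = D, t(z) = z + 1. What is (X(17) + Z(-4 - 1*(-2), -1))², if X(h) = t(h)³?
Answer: 1224370081/36 ≈ 3.4010e+7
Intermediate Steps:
t(z) = 1 + z
X(h) = (1 + h)³
Z(R, g) = -⅙ (Z(R, g) = -1/6 = -1*⅙ = -⅙)
(X(17) + Z(-4 - 1*(-2), -1))² = ((1 + 17)³ - ⅙)² = (18³ - ⅙)² = (5832 - ⅙)² = (34991/6)² = 1224370081/36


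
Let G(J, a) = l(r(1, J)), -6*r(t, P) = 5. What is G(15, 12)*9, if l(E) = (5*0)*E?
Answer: 0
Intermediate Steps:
r(t, P) = -5/6 (r(t, P) = -1/6*5 = -5/6)
l(E) = 0 (l(E) = 0*E = 0)
G(J, a) = 0
G(15, 12)*9 = 0*9 = 0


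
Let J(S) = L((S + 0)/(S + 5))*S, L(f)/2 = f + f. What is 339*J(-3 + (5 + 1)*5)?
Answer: 247131/8 ≈ 30891.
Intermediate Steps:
L(f) = 4*f (L(f) = 2*(f + f) = 2*(2*f) = 4*f)
J(S) = 4*S²/(5 + S) (J(S) = (4*((S + 0)/(S + 5)))*S = (4*(S/(5 + S)))*S = (4*S/(5 + S))*S = 4*S²/(5 + S))
339*J(-3 + (5 + 1)*5) = 339*(4*(-3 + (5 + 1)*5)²/(5 + (-3 + (5 + 1)*5))) = 339*(4*(-3 + 6*5)²/(5 + (-3 + 6*5))) = 339*(4*(-3 + 30)²/(5 + (-3 + 30))) = 339*(4*27²/(5 + 27)) = 339*(4*729/32) = 339*(4*729*(1/32)) = 339*(729/8) = 247131/8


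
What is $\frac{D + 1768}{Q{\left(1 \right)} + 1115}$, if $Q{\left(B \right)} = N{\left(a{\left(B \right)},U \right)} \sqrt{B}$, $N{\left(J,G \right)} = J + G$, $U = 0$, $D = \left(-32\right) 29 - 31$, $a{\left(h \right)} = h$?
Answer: $\frac{809}{1116} \approx 0.72491$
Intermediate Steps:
$D = -959$ ($D = -928 - 31 = -959$)
$N{\left(J,G \right)} = G + J$
$Q{\left(B \right)} = B^{\frac{3}{2}}$ ($Q{\left(B \right)} = \left(0 + B\right) \sqrt{B} = B \sqrt{B} = B^{\frac{3}{2}}$)
$\frac{D + 1768}{Q{\left(1 \right)} + 1115} = \frac{-959 + 1768}{1^{\frac{3}{2}} + 1115} = \frac{809}{1 + 1115} = \frac{809}{1116}$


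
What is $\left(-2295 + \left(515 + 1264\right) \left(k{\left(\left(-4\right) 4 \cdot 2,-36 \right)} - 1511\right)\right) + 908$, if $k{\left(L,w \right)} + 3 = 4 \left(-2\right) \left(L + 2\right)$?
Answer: $-2267833$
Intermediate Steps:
$k{\left(L,w \right)} = -19 - 8 L$ ($k{\left(L,w \right)} = -3 + 4 \left(-2\right) \left(L + 2\right) = -3 - 8 \left(2 + L\right) = -3 - \left(16 + 8 L\right) = -19 - 8 L$)
$\left(-2295 + \left(515 + 1264\right) \left(k{\left(\left(-4\right) 4 \cdot 2,-36 \right)} - 1511\right)\right) + 908 = \left(-2295 + \left(515 + 1264\right) \left(\left(-19 - 8 \left(-4\right) 4 \cdot 2\right) - 1511\right)\right) + 908 = \left(-2295 + 1779 \left(\left(-19 - 8 \left(\left(-16\right) 2\right)\right) - 1511\right)\right) + 908 = \left(-2295 + 1779 \left(\left(-19 - -256\right) - 1511\right)\right) + 908 = \left(-2295 + 1779 \left(\left(-19 + 256\right) - 1511\right)\right) + 908 = \left(-2295 + 1779 \left(237 - 1511\right)\right) + 908 = \left(-2295 + 1779 \left(-1274\right)\right) + 908 = \left(-2295 - 2266446\right) + 908 = -2268741 + 908 = -2267833$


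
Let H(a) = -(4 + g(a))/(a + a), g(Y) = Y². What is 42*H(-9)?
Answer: 595/3 ≈ 198.33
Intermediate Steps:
H(a) = -(4 + a²)/(2*a) (H(a) = -(4 + a²)/(a + a) = -(4 + a²)/(2*a))
42*H(-9) = 42*(-2/(-9) - ½*(-9)) = 42*(-2*(-⅑) + 9/2) = 42*(2/9 + 9/2) = 42*(85/18) = 595/3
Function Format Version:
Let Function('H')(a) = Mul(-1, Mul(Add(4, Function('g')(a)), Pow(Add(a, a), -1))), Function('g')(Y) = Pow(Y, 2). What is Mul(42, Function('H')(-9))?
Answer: Rational(595, 3) ≈ 198.33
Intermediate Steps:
Function('H')(a) = Mul(Rational(-1, 2), Pow(a, -1), Add(4, Pow(a, 2))) (Function('H')(a) = Mul(-1, Mul(Add(4, Pow(a, 2)), Pow(Add(a, a), -1))) = Mul(-1, Mul(Add(4, Pow(a, 2)), Pow(Mul(2, a), -1))) = Mul(-1, Mul(Add(4, Pow(a, 2)), Mul(Rational(1, 2), Pow(a, -1)))) = Mul(-1, Mul(Rational(1, 2), Pow(a, -1), Add(4, Pow(a, 2)))) = Mul(Rational(-1, 2), Pow(a, -1), Add(4, Pow(a, 2))))
Mul(42, Function('H')(-9)) = Mul(42, Add(Mul(-2, Pow(-9, -1)), Mul(Rational(-1, 2), -9))) = Mul(42, Add(Mul(-2, Rational(-1, 9)), Rational(9, 2))) = Mul(42, Add(Rational(2, 9), Rational(9, 2))) = Mul(42, Rational(85, 18)) = Rational(595, 3)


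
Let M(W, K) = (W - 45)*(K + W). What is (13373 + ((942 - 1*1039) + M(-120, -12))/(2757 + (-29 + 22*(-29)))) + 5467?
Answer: 39397283/2090 ≈ 18850.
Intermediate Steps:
M(W, K) = (-45 + W)*(K + W)
(13373 + ((942 - 1*1039) + M(-120, -12))/(2757 + (-29 + 22*(-29)))) + 5467 = (13373 + ((942 - 1*1039) + ((-120)² - 45*(-12) - 45*(-120) - 12*(-120)))/(2757 + (-29 + 22*(-29)))) + 5467 = (13373 + ((942 - 1039) + (14400 + 540 + 5400 + 1440))/(2757 + (-29 - 638))) + 5467 = (13373 + (-97 + 21780)/(2757 - 667)) + 5467 = (13373 + 21683/2090) + 5467 = 27971253/2090 + 5467 = 39397283/2090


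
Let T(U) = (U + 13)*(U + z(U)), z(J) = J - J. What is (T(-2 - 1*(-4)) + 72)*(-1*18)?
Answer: -1836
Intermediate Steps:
z(J) = 0
T(U) = U*(13 + U) (T(U) = (U + 13)*(U + 0) = (13 + U)*U = U*(13 + U))
(T(-2 - 1*(-4)) + 72)*(-1*18) = ((-2 - 1*(-4))*(13 + (-2 - 1*(-4))) + 72)*(-1*18) = ((-2 + 4)*(13 + (-2 + 4)) + 72)*(-18) = (2*(13 + 2) + 72)*(-18) = (2*15 + 72)*(-18) = (30 + 72)*(-18) = 102*(-18) = -1836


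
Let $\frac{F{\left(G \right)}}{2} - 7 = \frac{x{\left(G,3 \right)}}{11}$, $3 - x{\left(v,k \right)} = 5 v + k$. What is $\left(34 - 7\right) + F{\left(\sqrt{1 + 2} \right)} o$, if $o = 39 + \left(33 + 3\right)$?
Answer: $1077 - \frac{750 \sqrt{3}}{11} \approx 958.91$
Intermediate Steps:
$x{\left(v,k \right)} = 3 - k - 5 v$ ($x{\left(v,k \right)} = 3 - \left(5 v + k\right) = 3 - \left(k + 5 v\right) = 3 - k - 5 v$)
$o = 75$ ($o = 39 + 36 = 75$)
$F{\left(G \right)} = 14 - \frac{10 G}{11}$ ($F{\left(G \right)} = 14 + 2 \frac{3 - 3 - 5 G}{11} = 14 + 2 \left(3 - 3 - 5 G\right) \frac{1}{11} = 14 + 2 - 5 G \frac{1}{11} = 14 + 2 \left(- \frac{5 G}{11}\right) = 14 - \frac{10 G}{11}$)
$\left(34 - 7\right) + F{\left(\sqrt{1 + 2} \right)} o = \left(34 - 7\right) + \left(14 - \frac{10 \sqrt{1 + 2}}{11}\right) 75 = 27 + \left(14 - \frac{10 \sqrt{3}}{11}\right) 75 = 27 + \left(1050 - \frac{750 \sqrt{3}}{11}\right) = 1077 - \frac{750 \sqrt{3}}{11}$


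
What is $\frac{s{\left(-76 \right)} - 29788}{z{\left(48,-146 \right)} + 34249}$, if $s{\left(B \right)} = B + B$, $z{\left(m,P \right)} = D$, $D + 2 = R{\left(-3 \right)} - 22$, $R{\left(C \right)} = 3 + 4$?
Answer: $- \frac{7485}{8558} \approx -0.87462$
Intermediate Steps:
$R{\left(C \right)} = 7$
$D = -17$ ($D = -2 + \left(7 - 22\right) = -2 - 15 = -17$)
$z{\left(m,P \right)} = -17$
$s{\left(B \right)} = 2 B$
$\frac{s{\left(-76 \right)} - 29788}{z{\left(48,-146 \right)} + 34249} = \frac{2 \left(-76\right) - 29788}{-17 + 34249} = \frac{-152 - 29788}{34232} = \left(-29940\right) \frac{1}{34232} = - \frac{7485}{8558}$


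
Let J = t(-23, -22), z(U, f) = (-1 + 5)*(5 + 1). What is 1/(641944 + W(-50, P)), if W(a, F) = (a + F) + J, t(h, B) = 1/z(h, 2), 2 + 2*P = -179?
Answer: 24/15403285 ≈ 1.5581e-6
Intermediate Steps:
P = -181/2 (P = -1 + (½)*(-179) = -1 - 179/2 = -181/2 ≈ -90.500)
z(U, f) = 24 (z(U, f) = 4*6 = 24)
t(h, B) = 1/24
J = 1/24 ≈ 0.041667
W(a, F) = 1/24 + F + a (W(a, F) = (a + F) + 1/24 = (F + a) + 1/24 = 1/24 + F + a)
1/(641944 + W(-50, P)) = 1/(641944 + (1/24 - 181/2 - 50)) = 1/(641944 - 3371/24) = 1/(15403285/24) = 24/15403285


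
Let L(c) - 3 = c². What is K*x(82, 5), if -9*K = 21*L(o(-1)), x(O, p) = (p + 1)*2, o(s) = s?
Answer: -112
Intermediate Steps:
L(c) = 3 + c²
x(O, p) = 2 + 2*p (x(O, p) = (1 + p)*2 = 2 + 2*p)
K = -28/3 (K = -7*(3 + (-1)²)/3 = -7*(3 + 1)/3 = -7*4/3 = -⅑*84 = -28/3 ≈ -9.3333)
K*x(82, 5) = -28*(2 + 2*5)/3 = -28*(2 + 10)/3 = -28/3*12 = -112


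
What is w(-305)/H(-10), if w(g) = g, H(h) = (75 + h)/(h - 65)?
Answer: 4575/13 ≈ 351.92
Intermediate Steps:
H(h) = (75 + h)/(-65 + h)
w(-305)/H(-10) = -305*(-65 - 10)/(75 - 10) = -305/(65/(-75)) = -305/((-1/75*65)) = -305/(-13/15) = -305*(-15/13) = 4575/13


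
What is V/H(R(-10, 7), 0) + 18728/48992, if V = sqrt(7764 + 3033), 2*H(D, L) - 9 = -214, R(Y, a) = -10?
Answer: 2341/6124 - 2*sqrt(10797)/205 ≈ -0.63148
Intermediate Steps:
H(D, L) = -205/2 (H(D, L) = 9/2 + (1/2)*(-214) = 9/2 - 107 = -205/2)
V = sqrt(10797) ≈ 103.91
V/H(R(-10, 7), 0) + 18728/48992 = sqrt(10797)/(-205/2) + 18728/48992 = sqrt(10797)*(-2/205) + 18728*(1/48992) = -2*sqrt(10797)/205 + 2341/6124 = 2341/6124 - 2*sqrt(10797)/205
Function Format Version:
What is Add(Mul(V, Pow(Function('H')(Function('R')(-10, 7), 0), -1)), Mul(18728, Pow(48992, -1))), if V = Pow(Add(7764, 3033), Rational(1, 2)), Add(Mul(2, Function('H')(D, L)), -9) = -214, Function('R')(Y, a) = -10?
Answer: Add(Rational(2341, 6124), Mul(Rational(-2, 205), Pow(10797, Rational(1, 2)))) ≈ -0.63148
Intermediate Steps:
Function('H')(D, L) = Rational(-205, 2) (Function('H')(D, L) = Add(Rational(9, 2), Mul(Rational(1, 2), -214)) = Add(Rational(9, 2), -107) = Rational(-205, 2))
V = Pow(10797, Rational(1, 2)) ≈ 103.91
Add(Mul(V, Pow(Function('H')(Function('R')(-10, 7), 0), -1)), Mul(18728, Pow(48992, -1))) = Add(Mul(Pow(10797, Rational(1, 2)), Pow(Rational(-205, 2), -1)), Mul(18728, Pow(48992, -1))) = Add(Mul(Pow(10797, Rational(1, 2)), Rational(-2, 205)), Mul(18728, Rational(1, 48992))) = Add(Mul(Rational(-2, 205), Pow(10797, Rational(1, 2))), Rational(2341, 6124)) = Add(Rational(2341, 6124), Mul(Rational(-2, 205), Pow(10797, Rational(1, 2))))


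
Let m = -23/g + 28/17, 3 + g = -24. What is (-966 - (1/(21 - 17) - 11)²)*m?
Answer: -19848835/7344 ≈ -2702.7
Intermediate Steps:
g = -27 (g = -3 - 24 = -27)
m = 1147/459 (m = -23/(-27) + 28/17 = -23*(-1/27) + 28*(1/17) = 23/27 + 28/17 = 1147/459 ≈ 2.4989)
(-966 - (1/(21 - 17) - 11)²)*m = (-966 - (1/(21 - 17) - 11)²)*(1147/459) = (-966 - (1/4 - 11)²)*(1147/459) = (-966 - (¼ - 11)²)*(1147/459) = (-966 - (-43/4)²)*(1147/459) = (-966 - 1*1849/16)*(1147/459) = (-966 - 1849/16)*(1147/459) = -17305/16*1147/459 = -19848835/7344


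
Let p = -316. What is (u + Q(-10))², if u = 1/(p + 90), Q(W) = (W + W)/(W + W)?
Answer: 50625/51076 ≈ 0.99117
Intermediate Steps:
Q(W) = 1 (Q(W) = (2*W)/((2*W)) = (2*W)*(1/(2*W)) = 1)
u = -1/226 (u = 1/(-316 + 90) = 1/(-226) = -1/226 ≈ -0.0044248)
(u + Q(-10))² = (-1/226 + 1)² = (225/226)² = 50625/51076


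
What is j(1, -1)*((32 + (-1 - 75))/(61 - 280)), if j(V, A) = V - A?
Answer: 88/219 ≈ 0.40183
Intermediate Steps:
j(1, -1)*((32 + (-1 - 75))/(61 - 280)) = (1 - 1*(-1))*((32 + (-1 - 75))/(61 - 280)) = (1 + 1)*((32 - 76)/(-219)) = 2*(-44*(-1/219)) = 2*(44/219) = 88/219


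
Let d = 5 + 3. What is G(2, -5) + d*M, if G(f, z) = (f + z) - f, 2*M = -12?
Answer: -53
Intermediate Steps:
M = -6 (M = (1/2)*(-12) = -6)
G(f, z) = z
d = 8
G(2, -5) + d*M = -5 + 8*(-6) = -5 - 48 = -53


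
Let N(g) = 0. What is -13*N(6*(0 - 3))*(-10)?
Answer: 0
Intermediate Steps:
-13*N(6*(0 - 3))*(-10) = -13*0*(-10) = 0*(-10) = 0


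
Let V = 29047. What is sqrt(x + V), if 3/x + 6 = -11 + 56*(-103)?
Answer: 2*sqrt(243023355055)/5785 ≈ 170.43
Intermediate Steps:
x = -3/5785 (x = 3/(-6 + (-11 + 56*(-103))) = 3/(-6 + (-11 - 5768)) = 3/(-6 - 5779) = 3/(-5785) = 3*(-1/5785) = -3/5785 ≈ -0.00051858)
sqrt(x + V) = sqrt(-3/5785 + 29047) = sqrt(168036892/5785) = 2*sqrt(243023355055)/5785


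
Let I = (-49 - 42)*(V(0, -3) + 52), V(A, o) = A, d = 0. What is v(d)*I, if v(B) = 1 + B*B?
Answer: -4732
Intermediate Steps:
v(B) = 1 + B²
I = -4732 (I = (-49 - 42)*(0 + 52) = -91*52 = -4732)
v(d)*I = (1 + 0²)*(-4732) = (1 + 0)*(-4732) = 1*(-4732) = -4732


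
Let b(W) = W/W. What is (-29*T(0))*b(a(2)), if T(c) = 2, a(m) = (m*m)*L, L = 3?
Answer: -58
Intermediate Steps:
a(m) = 3*m² (a(m) = (m*m)*3 = m²*3 = 3*m²)
b(W) = 1
(-29*T(0))*b(a(2)) = -29*2*1 = -58*1 = -58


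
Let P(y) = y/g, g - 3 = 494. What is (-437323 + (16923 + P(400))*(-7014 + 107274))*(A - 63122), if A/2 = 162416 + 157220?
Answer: 485742065645383350/497 ≈ 9.7735e+14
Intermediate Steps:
g = 497 (g = 3 + 494 = 497)
P(y) = y/497
A = 639272 (A = 2*(162416 + 157220) = 2*319636 = 639272)
(-437323 + (16923 + P(400))*(-7014 + 107274))*(A - 63122) = (-437323 + (16923 + (1/497)*400)*(-7014 + 107274))*(639272 - 63122) = (-437323 + (16923 + 400/497)*100260)*576150 = (-437323 + (8411131/497)*100260)*576150 = (-437323 + 843299994060/497)*576150 = (843082644529/497)*576150 = 485742065645383350/497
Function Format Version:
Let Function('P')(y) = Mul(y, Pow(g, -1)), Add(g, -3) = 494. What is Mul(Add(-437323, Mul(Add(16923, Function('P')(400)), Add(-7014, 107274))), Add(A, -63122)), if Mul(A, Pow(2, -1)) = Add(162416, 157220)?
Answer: Rational(485742065645383350, 497) ≈ 9.7735e+14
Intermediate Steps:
g = 497 (g = Add(3, 494) = 497)
Function('P')(y) = Mul(Rational(1, 497), y) (Function('P')(y) = Mul(y, Pow(497, -1)) = Mul(y, Rational(1, 497)) = Mul(Rational(1, 497), y))
A = 639272 (A = Mul(2, Add(162416, 157220)) = Mul(2, 319636) = 639272)
Mul(Add(-437323, Mul(Add(16923, Function('P')(400)), Add(-7014, 107274))), Add(A, -63122)) = Mul(Add(-437323, Mul(Add(16923, Mul(Rational(1, 497), 400)), Add(-7014, 107274))), Add(639272, -63122)) = Mul(Add(-437323, Mul(Add(16923, Rational(400, 497)), 100260)), 576150) = Mul(Add(-437323, Mul(Rational(8411131, 497), 100260)), 576150) = Mul(Add(-437323, Rational(843299994060, 497)), 576150) = Mul(Rational(843082644529, 497), 576150) = Rational(485742065645383350, 497)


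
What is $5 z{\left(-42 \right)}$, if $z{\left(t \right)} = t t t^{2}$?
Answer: $15558480$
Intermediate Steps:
$z{\left(t \right)} = t^{4}$ ($z{\left(t \right)} = t^{2} t^{2} = t^{4}$)
$5 z{\left(-42 \right)} = 5 \left(-42\right)^{4} = 5 \cdot 3111696 = 15558480$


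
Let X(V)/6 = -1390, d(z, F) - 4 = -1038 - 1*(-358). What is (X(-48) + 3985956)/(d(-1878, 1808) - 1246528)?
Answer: -994404/311801 ≈ -3.1892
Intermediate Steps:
d(z, F) = -676 (d(z, F) = 4 + (-1038 - 1*(-358)) = 4 + (-1038 + 358) = 4 - 680 = -676)
X(V) = -8340 (X(V) = 6*(-1390) = -8340)
(X(-48) + 3985956)/(d(-1878, 1808) - 1246528) = (-8340 + 3985956)/(-676 - 1246528) = 3977616/(-1247204) = 3977616*(-1/1247204) = -994404/311801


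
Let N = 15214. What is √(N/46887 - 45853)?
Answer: I*√100802098592139/46887 ≈ 214.13*I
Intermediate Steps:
√(N/46887 - 45853) = √(15214/46887 - 45853) = √(-2149894397/46887) = I*√100802098592139/46887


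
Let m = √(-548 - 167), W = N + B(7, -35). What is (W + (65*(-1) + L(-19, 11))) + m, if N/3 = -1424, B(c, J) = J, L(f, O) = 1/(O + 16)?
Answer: -118043/27 + I*√715 ≈ -4372.0 + 26.739*I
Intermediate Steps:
L(f, O) = 1/(16 + O)
N = -4272 (N = 3*(-1424) = -4272)
W = -4307 (W = -4272 - 35 = -4307)
m = I*√715 (m = √(-715) = I*√715 ≈ 26.739*I)
(W + (65*(-1) + L(-19, 11))) + m = (-4307 + (65*(-1) + 1/(16 + 11))) + I*√715 = (-4307 + (-65 + 1/27)) + I*√715 = (-4307 - 1754/27) + I*√715 = -118043/27 + I*√715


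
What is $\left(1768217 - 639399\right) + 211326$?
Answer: $1340144$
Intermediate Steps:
$\left(1768217 - 639399\right) + 211326 = 1128818 + 211326 = 1340144$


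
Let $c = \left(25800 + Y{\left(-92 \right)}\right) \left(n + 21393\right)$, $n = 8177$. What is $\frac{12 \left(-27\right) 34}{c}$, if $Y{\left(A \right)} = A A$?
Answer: $- \frac{1377}{126648310} \approx -1.0873 \cdot 10^{-5}$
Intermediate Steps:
$Y{\left(A \right)} = A^{2}$
$c = 1013186480$ ($c = \left(25800 + \left(-92\right)^{2}\right) \left(8177 + 21393\right) = \left(25800 + 8464\right) 29570 = 34264 \cdot 29570 = 1013186480$)
$\frac{12 \left(-27\right) 34}{c} = \frac{12 \left(-27\right) 34}{1013186480} = \left(-324\right) 34 \cdot \frac{1}{1013186480} = \left(-11016\right) \frac{1}{1013186480} = - \frac{1377}{126648310}$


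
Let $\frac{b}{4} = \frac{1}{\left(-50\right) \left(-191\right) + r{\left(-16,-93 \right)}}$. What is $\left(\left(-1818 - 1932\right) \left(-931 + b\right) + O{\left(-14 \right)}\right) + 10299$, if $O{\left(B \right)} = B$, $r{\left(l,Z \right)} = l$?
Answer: $\frac{5563936615}{1589} \approx 3.5015 \cdot 10^{6}$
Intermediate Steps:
$b = \frac{2}{4767}$ ($b = \frac{4}{\left(-50\right) \left(-191\right) - 16} = \frac{4}{9550 - 16} = \frac{4}{9534} = 4 \cdot \frac{1}{9534} = \frac{2}{4767} \approx 0.00041955$)
$\left(\left(-1818 - 1932\right) \left(-931 + b\right) + O{\left(-14 \right)}\right) + 10299 = \left(\left(-1818 - 1932\right) \left(-931 + \frac{2}{4767}\right) - 14\right) + 10299 = \left(\left(-1818 - 1932\right) \left(- \frac{4438075}{4767}\right) - 14\right) + 10299 = \left(\left(-3750\right) \left(- \frac{4438075}{4767}\right) - 14\right) + 10299 = \left(\frac{5547593750}{1589} - 14\right) + 10299 = \frac{5547571504}{1589} + 10299 = \frac{5563936615}{1589}$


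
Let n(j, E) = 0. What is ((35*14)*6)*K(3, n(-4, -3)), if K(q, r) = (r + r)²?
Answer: 0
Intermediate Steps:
K(q, r) = 4*r² (K(q, r) = (2*r)² = 4*r²)
((35*14)*6)*K(3, n(-4, -3)) = ((35*14)*6)*(4*0²) = (490*6)*(4*0) = 2940*0 = 0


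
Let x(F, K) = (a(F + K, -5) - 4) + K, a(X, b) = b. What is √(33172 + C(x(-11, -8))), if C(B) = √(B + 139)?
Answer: √(33172 + √122) ≈ 182.16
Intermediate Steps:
x(F, K) = -9 + K (x(F, K) = (-5 - 4) + K = -9 + K)
C(B) = √(139 + B)
√(33172 + C(x(-11, -8))) = √(33172 + √(139 + (-9 - 8))) = √(33172 + √(139 - 17)) = √(33172 + √122)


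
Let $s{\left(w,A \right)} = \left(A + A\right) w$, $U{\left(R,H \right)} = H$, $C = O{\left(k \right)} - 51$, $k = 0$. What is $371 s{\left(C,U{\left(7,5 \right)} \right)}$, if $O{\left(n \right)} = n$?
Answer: $-189210$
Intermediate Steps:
$C = -51$ ($C = 0 - 51 = -51$)
$s{\left(w,A \right)} = 2 A w$
$371 s{\left(C,U{\left(7,5 \right)} \right)} = 371 \cdot 2 \cdot 5 \left(-51\right) = 371 \left(-510\right) = -189210$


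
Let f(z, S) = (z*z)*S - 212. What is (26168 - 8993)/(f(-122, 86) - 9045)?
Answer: 5725/423589 ≈ 0.013515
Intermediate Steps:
f(z, S) = -212 + S*z² (f(z, S) = z²*S - 212 = S*z² - 212 = -212 + S*z²)
(26168 - 8993)/(f(-122, 86) - 9045) = (26168 - 8993)/((-212 + 86*(-122)²) - 9045) = 17175/((-212 + 86*14884) - 9045) = 17175/((-212 + 1280024) - 9045) = 17175/(1279812 - 9045) = 17175/1270767 = 17175*(1/1270767) = 5725/423589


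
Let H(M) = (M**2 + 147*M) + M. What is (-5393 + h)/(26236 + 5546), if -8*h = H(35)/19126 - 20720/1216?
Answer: -31344400777/184790209728 ≈ -0.16962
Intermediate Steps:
H(M) = M**2 + 148*M
h = 12140695/5814304 (h = -((35*(148 + 35))/19126 - 20720/1216)/8 = -((35*183)*(1/19126) - 20720*1/1216)/8 = -(6405*(1/19126) - 1295/76)/8 = -(6405/19126 - 1295/76)/8 = -1/8*(-12140695/726788) = 12140695/5814304 ≈ 2.0881)
(-5393 + h)/(26236 + 5546) = (-5393 + 12140695/5814304)/(26236 + 5546) = -31344400777/5814304/31782 = -31344400777/5814304*1/31782 = -31344400777/184790209728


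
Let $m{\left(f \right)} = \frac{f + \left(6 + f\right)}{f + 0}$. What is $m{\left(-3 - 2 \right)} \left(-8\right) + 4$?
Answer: $- \frac{12}{5} \approx -2.4$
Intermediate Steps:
$m{\left(f \right)} = \frac{6 + 2 f}{f}$
$m{\left(-3 - 2 \right)} \left(-8\right) + 4 = \left(2 + \frac{6}{-3 - 2}\right) \left(-8\right) + 4 = \left(2 + \frac{6}{-5}\right) \left(-8\right) + 4 = \left(2 + 6 \left(- \frac{1}{5}\right)\right) \left(-8\right) + 4 = \left(2 - \frac{6}{5}\right) \left(-8\right) + 4 = \frac{4}{5} \left(-8\right) + 4 = - \frac{32}{5} + 4 = - \frac{12}{5}$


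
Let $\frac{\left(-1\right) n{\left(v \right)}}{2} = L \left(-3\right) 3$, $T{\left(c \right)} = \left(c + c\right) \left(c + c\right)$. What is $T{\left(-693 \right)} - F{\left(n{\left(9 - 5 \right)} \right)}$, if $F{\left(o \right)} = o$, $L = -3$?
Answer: $1921050$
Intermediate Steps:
$T{\left(c \right)} = 4 c^{2}$ ($T{\left(c \right)} = 2 c 2 c = 4 c^{2}$)
$n{\left(v \right)} = -54$ ($n{\left(v \right)} = - 2 \left(-3\right) \left(-3\right) 3 = - 2 \cdot 9 \cdot 3 = \left(-2\right) 27 = -54$)
$T{\left(-693 \right)} - F{\left(n{\left(9 - 5 \right)} \right)} = 4 \left(-693\right)^{2} - -54 = 4 \cdot 480249 + 54 = 1920996 + 54 = 1921050$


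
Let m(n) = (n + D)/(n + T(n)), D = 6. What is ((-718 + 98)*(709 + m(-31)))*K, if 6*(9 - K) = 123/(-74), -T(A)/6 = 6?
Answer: -10114671320/2479 ≈ -4.0801e+6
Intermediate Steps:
T(A) = -36 (T(A) = -6*6 = -36)
K = 1373/148 (K = 9 - 41/(2*(-74)) = 9 - 41*(-1)/(2*74) = 9 - ⅙*(-123/74) = 9 + 41/148 = 1373/148 ≈ 9.2770)
m(n) = (6 + n)/(-36 + n) (m(n) = (n + 6)/(n - 36) = (6 + n)/(-36 + n))
((-718 + 98)*(709 + m(-31)))*K = ((-718 + 98)*(709 + (6 - 31)/(-36 - 31)))*(1373/148) = -620*(709 - 25/(-67))*(1373/148) = -620*(709 - 1/67*(-25))*(1373/148) = -620*(709 + 25/67)*(1373/148) = -620*47528/67*(1373/148) = -29467360/67*1373/148 = -10114671320/2479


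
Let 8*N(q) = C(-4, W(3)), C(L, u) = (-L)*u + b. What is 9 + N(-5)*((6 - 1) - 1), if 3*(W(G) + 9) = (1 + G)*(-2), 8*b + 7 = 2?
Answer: -703/48 ≈ -14.646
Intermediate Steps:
b = -5/8 (b = -7/8 + (1/8)*2 = -7/8 + 1/4 = -5/8 ≈ -0.62500)
W(G) = -29/3 - 2*G/3 (W(G) = -9 + ((1 + G)*(-2))/3 = -9 + (-2 - 2*G)/3 = -9 + (-2/3 - 2*G/3) = -29/3 - 2*G/3)
C(L, u) = -5/8 - L*u (C(L, u) = (-L)*u - 5/8 = -L*u - 5/8 = -5/8 - L*u)
N(q) = -1135/192 (N(q) = (-5/8 - 1*(-4)*(-29/3 - 2/3*3))/8 = (-5/8 - 1*(-4)*(-29/3 - 2))/8 = (-5/8 - 1*(-4)*(-35/3))/8 = (-5/8 - 140/3)/8 = (1/8)*(-1135/24) = -1135/192)
9 + N(-5)*((6 - 1) - 1) = 9 - 1135*((6 - 1) - 1)/192 = 9 - 1135*(5 - 1)/192 = 9 - 1135/192*4 = 9 - 1135/48 = -703/48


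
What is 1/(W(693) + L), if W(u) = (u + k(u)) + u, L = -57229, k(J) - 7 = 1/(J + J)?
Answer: -1386/77388695 ≈ -1.7910e-5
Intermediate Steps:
k(J) = 7 + 1/(2*J) (k(J) = 7 + 1/(J + J) = 7 + 1/(2*J))
W(u) = 7 + 1/(2*u) + 2*u (W(u) = (u + (7 + 1/(2*u))) + u = (7 + u + 1/(2*u)) + u = 7 + 1/(2*u) + 2*u)
1/(W(693) + L) = 1/((7 + (1/2)/693 + 2*693) - 57229) = 1/((7 + (1/2)*(1/693) + 1386) - 57229) = 1/((7 + 1/1386 + 1386) - 57229) = 1/(1930699/1386 - 57229) = 1/(-77388695/1386) = -1386/77388695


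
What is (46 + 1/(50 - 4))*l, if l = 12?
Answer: 12702/23 ≈ 552.26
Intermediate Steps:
(46 + 1/(50 - 4))*l = (46 + 1/(50 - 4))*12 = (46 + 1/46)*12 = (2117/46)*12 = 12702/23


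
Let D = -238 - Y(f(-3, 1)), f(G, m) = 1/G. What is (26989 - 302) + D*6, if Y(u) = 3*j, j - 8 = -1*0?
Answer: 25115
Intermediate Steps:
j = 8 (j = 8 - 1*0 = 8 + 0 = 8)
Y(u) = 24 (Y(u) = 3*8 = 24)
D = -262 (D = -238 - 1*24 = -238 - 24 = -262)
(26989 - 302) + D*6 = (26989 - 302) - 262*6 = 26687 - 1572 = 25115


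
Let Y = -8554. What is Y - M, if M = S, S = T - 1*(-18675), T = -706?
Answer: -26523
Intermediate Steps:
S = 17969 (S = -706 - 1*(-18675) = -706 + 18675 = 17969)
M = 17969
Y - M = -8554 - 1*17969 = -8554 - 17969 = -26523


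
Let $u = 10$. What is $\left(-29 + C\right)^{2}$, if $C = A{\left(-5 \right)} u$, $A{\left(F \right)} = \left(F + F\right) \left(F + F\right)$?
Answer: $942841$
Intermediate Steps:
$A{\left(F \right)} = 4 F^{2}$ ($A{\left(F \right)} = 2 F 2 F = 4 F^{2}$)
$C = 1000$ ($C = 4 \left(-5\right)^{2} \cdot 10 = 4 \cdot 25 \cdot 10 = 100 \cdot 10 = 1000$)
$\left(-29 + C\right)^{2} = \left(-29 + 1000\right)^{2} = 971^{2} = 942841$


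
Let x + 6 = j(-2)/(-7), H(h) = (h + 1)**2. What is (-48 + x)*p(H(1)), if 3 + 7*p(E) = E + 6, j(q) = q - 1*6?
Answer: -370/7 ≈ -52.857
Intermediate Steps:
H(h) = (1 + h)**2
j(q) = -6 + q (j(q) = q - 6 = -6 + q)
p(E) = 3/7 + E/7 (p(E) = -3/7 + (E + 6)/7 = -3/7 + (6 + E)/7 = -3/7 + (6/7 + E/7) = 3/7 + E/7)
x = -34/7 (x = -6 + (-6 - 2)/(-7) = -6 - 8*(-1/7) = -6 + 8/7 = -34/7 ≈ -4.8571)
(-48 + x)*p(H(1)) = (-48 - 34/7)*(3/7 + (1 + 1)**2/7) = -370*(3/7 + (1/7)*2**2)/7 = -370*(3/7 + (1/7)*4)/7 = -370*(3/7 + 4/7)/7 = -370/7*1 = -370/7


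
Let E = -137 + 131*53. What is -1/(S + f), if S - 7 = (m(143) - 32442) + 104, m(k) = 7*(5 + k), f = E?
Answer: 1/24489 ≈ 4.0835e-5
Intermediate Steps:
E = 6806 (E = -137 + 6943 = 6806)
f = 6806
m(k) = 35 + 7*k
S = -31295 (S = 7 + (((35 + 7*143) - 32442) + 104) = 7 + (((35 + 1001) - 32442) + 104) = 7 + ((1036 - 32442) + 104) = 7 + (-31406 + 104) = 7 - 31302 = -31295)
-1/(S + f) = -1/(-31295 + 6806) = -1/(-24489) = -1*(-1/24489) = 1/24489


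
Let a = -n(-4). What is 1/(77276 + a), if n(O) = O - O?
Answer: 1/77276 ≈ 1.2941e-5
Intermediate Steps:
n(O) = 0
a = 0 (a = -1*0 = 0)
1/(77276 + a) = 1/(77276 + 0) = 1/77276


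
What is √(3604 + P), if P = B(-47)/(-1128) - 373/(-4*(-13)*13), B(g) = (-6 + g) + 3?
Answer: 2*√3026833746/1833 ≈ 60.029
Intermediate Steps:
B(g) = -3 + g
P = -12092/23829 (P = (-3 - 47)/(-1128) - 373/(-4*(-13)*13) = -50*(-1/1128) - 373/(52*13) = 25/564 - 373/676 = -12092/23829 ≈ -0.50745)
√(3604 + P) = √(3604 - 12092/23829) = √(85867624/23829) = 2*√3026833746/1833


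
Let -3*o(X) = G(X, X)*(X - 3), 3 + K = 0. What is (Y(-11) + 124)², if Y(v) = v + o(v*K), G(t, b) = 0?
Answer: 12769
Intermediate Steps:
K = -3 (K = -3 + 0 = -3)
o(X) = 0 (o(X) = -0*(X - 3) = -0*(-3 + X) = -⅓*0 = 0)
Y(v) = v (Y(v) = v + 0 = v)
(Y(-11) + 124)² = (-11 + 124)² = 113² = 12769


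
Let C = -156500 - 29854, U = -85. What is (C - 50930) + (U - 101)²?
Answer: -202688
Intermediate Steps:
C = -186354
(C - 50930) + (U - 101)² = (-186354 - 50930) + (-85 - 101)² = -237284 + (-186)² = -237284 + 34596 = -202688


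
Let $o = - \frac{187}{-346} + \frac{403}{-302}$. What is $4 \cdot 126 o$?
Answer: $- \frac{10453464}{26123} \approx -400.16$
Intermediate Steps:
$o = - \frac{20741}{26123}$ ($o = \left(-187\right) \left(- \frac{1}{346}\right) + 403 \left(- \frac{1}{302}\right) = \frac{187}{346} - \frac{403}{302} = - \frac{20741}{26123} \approx -0.79397$)
$4 \cdot 126 o = 4 \cdot 126 \left(- \frac{20741}{26123}\right) = 504 \left(- \frac{20741}{26123}\right) = - \frac{10453464}{26123}$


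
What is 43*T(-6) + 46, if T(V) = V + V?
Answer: -470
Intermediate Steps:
T(V) = 2*V
43*T(-6) + 46 = 43*(2*(-6)) + 46 = 43*(-12) + 46 = -516 + 46 = -470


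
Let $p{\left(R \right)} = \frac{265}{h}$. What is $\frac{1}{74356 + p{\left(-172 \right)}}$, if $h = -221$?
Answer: $\frac{221}{16432411} \approx 1.3449 \cdot 10^{-5}$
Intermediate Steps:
$p{\left(R \right)} = - \frac{265}{221}$ ($p{\left(R \right)} = \frac{265}{-221} = 265 \left(- \frac{1}{221}\right) = - \frac{265}{221}$)
$\frac{1}{74356 + p{\left(-172 \right)}} = \frac{1}{74356 - \frac{265}{221}} = \frac{1}{\frac{16432411}{221}} = \frac{221}{16432411}$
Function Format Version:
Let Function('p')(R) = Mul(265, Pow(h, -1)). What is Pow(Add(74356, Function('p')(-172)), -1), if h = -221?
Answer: Rational(221, 16432411) ≈ 1.3449e-5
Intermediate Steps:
Function('p')(R) = Rational(-265, 221) (Function('p')(R) = Mul(265, Pow(-221, -1)) = Mul(265, Rational(-1, 221)) = Rational(-265, 221))
Pow(Add(74356, Function('p')(-172)), -1) = Pow(Add(74356, Rational(-265, 221)), -1) = Pow(Rational(16432411, 221), -1) = Rational(221, 16432411)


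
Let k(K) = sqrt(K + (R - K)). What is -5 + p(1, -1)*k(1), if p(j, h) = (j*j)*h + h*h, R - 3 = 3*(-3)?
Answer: -5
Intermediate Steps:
R = -6 (R = 3 + 3*(-3) = 3 - 9 = -6)
p(j, h) = h**2 + h*j**2 (p(j, h) = j**2*h + h**2 = h*j**2 + h**2 = h**2 + h*j**2)
k(K) = I*sqrt(6) (k(K) = sqrt(K + (-6 - K)) = sqrt(-6) = I*sqrt(6))
-5 + p(1, -1)*k(1) = -5 + (-(-1 + 1**2))*(I*sqrt(6)) = -5 + (-(-1 + 1))*(I*sqrt(6)) = -5 + (-1*0)*(I*sqrt(6)) = -5 + 0*(I*sqrt(6)) = -5 + 0 = -5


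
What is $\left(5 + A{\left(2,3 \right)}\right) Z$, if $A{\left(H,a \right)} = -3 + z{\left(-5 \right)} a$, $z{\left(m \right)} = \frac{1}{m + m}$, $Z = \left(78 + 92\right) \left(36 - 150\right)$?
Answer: $-32946$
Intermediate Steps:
$Z = -19380$ ($Z = 170 \left(-114\right) = -19380$)
$z{\left(m \right)} = \frac{1}{2 m}$
$A{\left(H,a \right)} = -3 - \frac{a}{10}$ ($A{\left(H,a \right)} = -3 + \frac{1}{2 \left(-5\right)} a = -3 + \frac{1}{2} \left(- \frac{1}{5}\right) a = -3 - \frac{a}{10}$)
$\left(5 + A{\left(2,3 \right)}\right) Z = \left(5 - \frac{33}{10}\right) \left(-19380\right) = \frac{17}{10} \left(-19380\right) = -32946$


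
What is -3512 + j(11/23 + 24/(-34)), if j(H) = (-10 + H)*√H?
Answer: -3512 - 3999*I*√34799/152881 ≈ -3512.0 - 4.8796*I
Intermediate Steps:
j(H) = √H*(-10 + H)
-3512 + j(11/23 + 24/(-34)) = -3512 + √(11/23 + 24/(-34))*(-10 + (11/23 + 24/(-34))) = -3512 + √(11*(1/23) + 24*(-1/34))*(-10 + (11*(1/23) + 24*(-1/34))) = -3512 + √(11/23 - 12/17)*(-10 + (11/23 - 12/17)) = -3512 + √(-89/391)*(-10 - 89/391) = -3512 + (I*√34799/391)*(-3999/391) = -3512 - 3999*I*√34799/152881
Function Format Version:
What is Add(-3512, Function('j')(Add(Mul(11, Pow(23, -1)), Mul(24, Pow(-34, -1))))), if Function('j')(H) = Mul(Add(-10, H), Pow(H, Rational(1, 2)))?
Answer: Add(-3512, Mul(Rational(-3999, 152881), I, Pow(34799, Rational(1, 2)))) ≈ Add(-3512.0, Mul(-4.8796, I))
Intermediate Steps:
Function('j')(H) = Mul(Pow(H, Rational(1, 2)), Add(-10, H))
Add(-3512, Function('j')(Add(Mul(11, Pow(23, -1)), Mul(24, Pow(-34, -1))))) = Add(-3512, Mul(Pow(Add(Mul(11, Pow(23, -1)), Mul(24, Pow(-34, -1))), Rational(1, 2)), Add(-10, Add(Mul(11, Pow(23, -1)), Mul(24, Pow(-34, -1)))))) = Add(-3512, Mul(Pow(Add(Mul(11, Rational(1, 23)), Mul(24, Rational(-1, 34))), Rational(1, 2)), Add(-10, Add(Mul(11, Rational(1, 23)), Mul(24, Rational(-1, 34)))))) = Add(-3512, Mul(Pow(Add(Rational(11, 23), Rational(-12, 17)), Rational(1, 2)), Add(-10, Add(Rational(11, 23), Rational(-12, 17))))) = Add(-3512, Mul(Pow(Rational(-89, 391), Rational(1, 2)), Add(-10, Rational(-89, 391)))) = Add(-3512, Mul(Mul(Rational(1, 391), I, Pow(34799, Rational(1, 2))), Rational(-3999, 391))) = Add(-3512, Mul(Rational(-3999, 152881), I, Pow(34799, Rational(1, 2))))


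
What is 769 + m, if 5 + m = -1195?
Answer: -431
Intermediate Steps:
m = -1200 (m = -5 - 1195 = -1200)
769 + m = 769 - 1200 = -431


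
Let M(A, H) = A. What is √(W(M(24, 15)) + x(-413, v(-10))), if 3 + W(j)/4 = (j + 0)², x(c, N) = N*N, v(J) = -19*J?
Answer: 2*√9598 ≈ 195.94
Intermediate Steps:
x(c, N) = N²
W(j) = -12 + 4*j² (W(j) = -12 + 4*(j + 0)² = -12 + 4*j²)
√(W(M(24, 15)) + x(-413, v(-10))) = √((-12 + 4*24²) + (-19*(-10))²) = √((-12 + 4*576) + 190²) = √((-12 + 2304) + 36100) = √(2292 + 36100) = √38392 = 2*√9598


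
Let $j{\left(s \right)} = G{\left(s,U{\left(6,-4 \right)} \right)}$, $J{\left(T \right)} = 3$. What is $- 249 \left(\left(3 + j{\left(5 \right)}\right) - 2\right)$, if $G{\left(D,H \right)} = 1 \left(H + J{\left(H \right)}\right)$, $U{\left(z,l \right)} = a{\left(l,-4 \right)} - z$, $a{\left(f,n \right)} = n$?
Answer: $1494$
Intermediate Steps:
$U{\left(z,l \right)} = -4 - z$
$G{\left(D,H \right)} = 3 + H$ ($G{\left(D,H \right)} = 1 \left(H + 3\right) = 1 \left(3 + H\right) = 3 + H$)
$j{\left(s \right)} = -7$ ($j{\left(s \right)} = 3 - 10 = -7$)
$- 249 \left(\left(3 + j{\left(5 \right)}\right) - 2\right) = - 249 \left(\left(3 - 7\right) - 2\right) = - 249 \left(-4 - 2\right) = \left(-249\right) \left(-6\right) = 1494$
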